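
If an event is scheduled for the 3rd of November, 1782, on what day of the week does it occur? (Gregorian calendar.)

Doomsday rule: the anchor day for the 1700s is Sunday. For year 82: 82÷12 = 6 r 10, and 10÷4 = 2, so 6+10+2 = 18.
Sunday + 18 ≡ Thursday — that's 1782's doomsday.
In November the doomsday date is Nov 7.
Nov 3 is 4 days before Nov 7; 4 mod 7 = 4, so Thursday − 4 = Sunday.

Sunday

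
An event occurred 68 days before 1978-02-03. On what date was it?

−3 → Jan 31, 1978 (end of Jan, 31 days; 65 left).
−31 → Dec 31, 1977 (end of Dec, 31 days; 34 left).
−31 → Nov 30, 1977 (end of Nov, 30 days; 3 left).
−3 → Nov 27, 1977.

November 27, 1977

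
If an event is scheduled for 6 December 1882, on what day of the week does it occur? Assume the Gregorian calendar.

Doomsday rule: the anchor day for the 1800s is Friday. For year 82: 82÷12 = 6 r 10, and 10÷4 = 2, so 6+10+2 = 18.
Friday + 18 ≡ Tuesday — that's 1882's doomsday.
In December the doomsday date is Dec 12.
Dec 6 is 6 days before Dec 12; 6 mod 7 = 6, so Tuesday − 6 = Wednesday.

Wednesday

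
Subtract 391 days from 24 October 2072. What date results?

September 29, 2071

−24 → Sep 30, 2072 (end of Sep, 30 days; 367 left).
−30 → Aug 31, 2072 (end of Aug, 31 days; 337 left).
−31 → Jul 31, 2072 (end of Jul, 31 days; 306 left).
−31 → Jun 30, 2072 (end of Jun, 30 days; 275 left).
−30 → May 31, 2072 (end of May, 31 days; 245 left).
−31 → Apr 30, 2072 (end of Apr, 30 days; 214 left).
−30 → Mar 31, 2072 (end of Mar, 31 days; 184 left).
−31 → Feb 29, 2072 (end of Feb, 29 days; 153 left).
−29 → Jan 31, 2072 (end of Jan, 31 days; 124 left).
−31 → Dec 31, 2071 (end of Dec, 31 days; 93 left).
−31 → Nov 30, 2071 (end of Nov, 30 days; 62 left).
−30 → Oct 31, 2071 (end of Oct, 31 days; 32 left).
−31 → Sep 30, 2071 (end of Sep, 30 days; 1 left).
−1 → Sep 29, 2071.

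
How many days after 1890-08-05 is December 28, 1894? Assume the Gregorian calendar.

Aug 5, 1890 → Aug 5, 1891: 365 days.
Aug 5, 1891 → Aug 5, 1892: 366 days (Feb 29, 1892 is in that span).
Aug 5, 1892 → Aug 5, 1893: 365 days.
Aug 5, 1893 → Aug 5, 1894: 365 days.
Aug 5, 1894 → Sep 5, 1894: 31 days (August has 31).
Sep 5, 1894 → Oct 5, 1894: 30 days (September has 30).
Oct 5, 1894 → Nov 5, 1894: 31 days (October has 31).
Nov 5, 1894 → Dec 5, 1894: 30 days (November has 30).
Dec 5, 1894 → Dec 28, 1894: 23 days.
Total: 1606 days.

1606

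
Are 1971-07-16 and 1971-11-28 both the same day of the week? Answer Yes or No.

No

From Jul 16, 1971 to Nov 28, 1971 is 135 days.
135 mod 7 = 2, so they are different weekdays.
(Jul 16, 1971 is a Friday; Nov 28, 1971 is a Sunday.)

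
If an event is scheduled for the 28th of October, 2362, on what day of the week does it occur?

Doomsday rule: the anchor day for the 2300s is Wednesday. For year 62: 62÷12 = 5 r 2, and 2÷4 = 0, so 5+2+0 = 7.
Wednesday + 7 ≡ Wednesday — that's 2362's doomsday.
In October the doomsday date is Oct 10.
Oct 28 is 18 days after Oct 10; 18 mod 7 = 4, so Wednesday + 4 = Sunday.

Sunday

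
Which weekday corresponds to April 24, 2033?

January 1, 2033 is a Saturday.
Jan 1, 2033 → Feb 1, 2033: 31 days (January has 31).
Feb 1, 2033 → Mar 1, 2033: 28 days (February has 28).
Mar 1, 2033 → Apr 1, 2033: 31 days (March has 31).
Apr 1, 2033 → Apr 24, 2033: 23 days.
Total: 113 days.
113 mod 7 = 1, so Saturday + 1 = Sunday.

Sunday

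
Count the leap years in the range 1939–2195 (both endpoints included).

Multiples of 4 in [1939,2195]: 64.
Of those, multiples of 100: 2 (not leap unless ÷400).
Multiples of 400: 1.
Leap years = 64 − 2 + 1 = 63.

63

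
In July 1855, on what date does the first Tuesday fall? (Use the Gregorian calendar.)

July 3, 1855

July 1, 1855 is a Sunday.
The first Tuesday is therefore July 3 (2 days later).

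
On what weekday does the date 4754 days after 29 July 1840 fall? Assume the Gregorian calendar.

Jul 29, 1840 is a Wednesday.
4754 mod 7 = 1, so 4754 days after a Wednesday is Wednesday + 1 = Thursday.

Thursday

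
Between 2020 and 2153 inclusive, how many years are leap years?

Multiples of 4 in [2020,2153]: 34.
Of those, multiples of 100: 1 (not leap unless ÷400).
Multiples of 400: 0.
Leap years = 34 − 1 + 0 = 33.

33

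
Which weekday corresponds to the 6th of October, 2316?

Doomsday rule: the anchor day for the 2300s is Wednesday. For year 16: 16÷12 = 1 r 4, and 4÷4 = 1, so 1+4+1 = 6.
Wednesday + 6 ≡ Tuesday — that's 2316's doomsday.
In October the doomsday date is Oct 10.
Oct 6 is 4 days before Oct 10; 4 mod 7 = 4, so Tuesday − 4 = Friday.

Friday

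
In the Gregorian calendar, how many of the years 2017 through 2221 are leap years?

Multiples of 4 in [2017,2221]: 51.
Of those, multiples of 100: 2 (not leap unless ÷400).
Multiples of 400: 0.
Leap years = 51 − 2 + 0 = 49.

49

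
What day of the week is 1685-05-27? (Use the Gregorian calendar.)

Doomsday rule: the anchor day for the 1600s is Tuesday. For year 85: 85÷12 = 7 r 1, and 1÷4 = 0, so 7+1+0 = 8.
Tuesday + 8 ≡ Wednesday — that's 1685's doomsday.
In May the doomsday date is May 9.
May 27 is 18 days after May 9; 18 mod 7 = 4, so Wednesday + 4 = Sunday.

Sunday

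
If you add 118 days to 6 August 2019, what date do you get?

Aug has 31 days: +26 → Sep 1, 2019 (92 left).
Sep has 30 days: +30 → Oct 1, 2019 (62 left).
Oct has 31 days: +31 → Nov 1, 2019 (31 left).
Nov has 30 days: +30 → Dec 1, 2019 (1 left).
+1 → Dec 2, 2019.

December 2, 2019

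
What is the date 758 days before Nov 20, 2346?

−365 (one year) → Nov 20, 2345 (393 left).
−20 → Oct 31, 2345 (end of Oct, 31 days; 373 left).
−31 → Sep 30, 2345 (end of Sep, 30 days; 342 left).
−30 → Aug 31, 2345 (end of Aug, 31 days; 312 left).
−31 → Jul 31, 2345 (end of Jul, 31 days; 281 left).
−31 → Jun 30, 2345 (end of Jun, 30 days; 250 left).
−30 → May 31, 2345 (end of May, 31 days; 220 left).
−31 → Apr 30, 2345 (end of Apr, 30 days; 189 left).
−30 → Mar 31, 2345 (end of Mar, 31 days; 159 left).
−31 → Feb 28, 2345 (end of Feb, 28 days; 128 left).
−28 → Jan 31, 2345 (end of Jan, 31 days; 100 left).
−31 → Dec 31, 2344 (end of Dec, 31 days; 69 left).
−31 → Nov 30, 2344 (end of Nov, 30 days; 38 left).
−30 → Oct 31, 2344 (end of Oct, 31 days; 8 left).
−8 → Oct 23, 2344.

October 23, 2344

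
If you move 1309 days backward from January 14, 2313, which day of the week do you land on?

First find the weekday of Jan 14, 2313. Doomsday rule: the anchor day for the 2300s is Wednesday. For year 13: 13÷12 = 1 r 1, and 1÷4 = 0, so 1+1+0 = 2.
Wednesday + 2 ≡ Friday — that's 2313's doomsday.
In January the doomsday date is Jan 3 (2313 is not a leap year).
Jan 14 is 11 days after Jan 3; 11 mod 7 = 4, so Friday + 4 = Tuesday.
1309 mod 7 = 0, so 1309 days before a Tuesday is Tuesday − 0 = Tuesday.

Tuesday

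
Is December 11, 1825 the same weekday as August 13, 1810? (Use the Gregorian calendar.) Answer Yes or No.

From Aug 13, 1810 to Dec 11, 1825 is 5599 days.
5599 mod 7 = 6, so they are different weekdays.
(Aug 13, 1810 is a Monday; Dec 11, 1825 is a Sunday.)

No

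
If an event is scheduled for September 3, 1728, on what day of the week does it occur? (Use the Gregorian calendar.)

Friday

Doomsday rule: the anchor day for the 1700s is Sunday. For year 28: 28÷12 = 2 r 4, and 4÷4 = 1, so 2+4+1 = 7.
Sunday + 7 ≡ Sunday — that's 1728's doomsday.
In September the doomsday date is Sep 5.
Sep 3 is 2 days before Sep 5; 2 mod 7 = 2, so Sunday − 2 = Friday.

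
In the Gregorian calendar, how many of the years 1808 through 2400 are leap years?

Multiples of 4 in [1808,2400]: 149.
Of those, multiples of 100: 6 (not leap unless ÷400).
Multiples of 400: 2.
Leap years = 149 − 6 + 2 = 145.

145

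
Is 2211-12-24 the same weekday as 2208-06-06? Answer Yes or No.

No

From Jun 6, 2208 to Dec 24, 2211 is 1296 days.
1296 mod 7 = 1, so they are different weekdays.
(Jun 6, 2208 is a Monday; Dec 24, 2211 is a Tuesday.)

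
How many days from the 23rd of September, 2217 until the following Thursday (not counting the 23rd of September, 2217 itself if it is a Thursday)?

Sep 23, 2217 is a Tuesday.
From Tuesday to the next Thursday is 2 days.

2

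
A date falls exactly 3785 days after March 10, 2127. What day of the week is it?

Saturday

Mar 10, 2127 is a Monday.
3785 mod 7 = 5, so 3785 days after a Monday is Monday + 5 = Saturday.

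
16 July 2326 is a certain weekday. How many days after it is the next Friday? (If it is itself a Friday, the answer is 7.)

Jul 16, 2326 is a Friday.
From Friday to the next Friday is 7 days.

7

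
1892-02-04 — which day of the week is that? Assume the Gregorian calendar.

Thursday

Doomsday rule: the anchor day for the 1800s is Friday. For year 92: 92÷12 = 7 r 8, and 8÷4 = 2, so 7+8+2 = 17.
Friday + 17 ≡ Monday — that's 1892's doomsday.
In February the doomsday date is Feb 29 (1892 is a leap year (divisible by 4)).
Feb 4 is 25 days before Feb 29; 25 mod 7 = 4, so Monday − 4 = Thursday.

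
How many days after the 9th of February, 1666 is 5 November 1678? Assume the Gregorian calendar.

4652

Feb 9, 1666 → Feb 9, 1667: 365 days.
Feb 9, 1667 → Feb 9, 1668: 365 days.
Feb 9, 1668 → Feb 9, 1669: 366 days (Feb 29, 1668 is in that span).
Feb 9, 1669 → Feb 9, 1670: 365 days.
Feb 9, 1670 → Feb 9, 1671: 365 days.
Feb 9, 1671 → Feb 9, 1672: 365 days.
Feb 9, 1672 → Feb 9, 1673: 366 days (Feb 29, 1672 is in that span).
Feb 9, 1673 → Feb 9, 1674: 365 days.
Feb 9, 1674 → Feb 9, 1675: 365 days.
Feb 9, 1675 → Feb 9, 1676: 365 days.
Feb 9, 1676 → Feb 9, 1677: 366 days (Feb 29, 1676 is in that span).
Feb 9, 1677 → Feb 9, 1678: 365 days.
Feb 9, 1678 → Mar 9, 1678: 28 days (February has 28).
Mar 9, 1678 → Apr 9, 1678: 31 days (March has 31).
Apr 9, 1678 → May 9, 1678: 30 days (April has 30).
May 9, 1678 → Jun 9, 1678: 31 days (May has 31).
Jun 9, 1678 → Jul 9, 1678: 30 days (June has 30).
Jul 9, 1678 → Aug 9, 1678: 31 days (July has 31).
Aug 9, 1678 → Sep 9, 1678: 31 days (August has 31).
Sep 9, 1678 → Oct 9, 1678: 30 days (September has 30).
Oct 9, 1678 → Nov 5, 1678: 27 days.
Total: 4652 days.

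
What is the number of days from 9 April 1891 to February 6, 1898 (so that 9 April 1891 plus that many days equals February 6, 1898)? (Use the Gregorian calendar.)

Apr 9, 1891 → Apr 9, 1892: 366 days (Feb 29, 1892 is in that span).
Apr 9, 1892 → Apr 9, 1893: 365 days.
Apr 9, 1893 → Apr 9, 1894: 365 days.
Apr 9, 1894 → Apr 9, 1895: 365 days.
Apr 9, 1895 → Apr 9, 1896: 366 days (Feb 29, 1896 is in that span).
Apr 9, 1896 → Apr 9, 1897: 365 days.
Apr 9, 1897 → May 9, 1897: 30 days (April has 30).
May 9, 1897 → Jun 9, 1897: 31 days (May has 31).
Jun 9, 1897 → Jul 9, 1897: 30 days (June has 30).
Jul 9, 1897 → Aug 9, 1897: 31 days (July has 31).
Aug 9, 1897 → Sep 9, 1897: 31 days (August has 31).
Sep 9, 1897 → Oct 9, 1897: 30 days (September has 30).
Oct 9, 1897 → Nov 9, 1897: 31 days (October has 31).
Nov 9, 1897 → Dec 9, 1897: 30 days (November has 30).
Dec 9, 1897 → Jan 9, 1898: 31 days (December has 31).
Jan 9, 1898 → Feb 6, 1898: 28 days.
Total: 2495 days.

2495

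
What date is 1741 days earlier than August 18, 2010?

−365 (one year) → Aug 18, 2009 (1376 left).
−365 (one year) → Aug 18, 2008 (1011 left).
−366 (one year; includes Feb 29, 2008) → Aug 18, 2007 (645 left).
−365 (one year) → Aug 18, 2006 (280 left).
−18 → Jul 31, 2006 (end of Jul, 31 days; 262 left).
−31 → Jun 30, 2006 (end of Jun, 30 days; 231 left).
−30 → May 31, 2006 (end of May, 31 days; 201 left).
−31 → Apr 30, 2006 (end of Apr, 30 days; 170 left).
−30 → Mar 31, 2006 (end of Mar, 31 days; 140 left).
−31 → Feb 28, 2006 (end of Feb, 28 days; 109 left).
−28 → Jan 31, 2006 (end of Jan, 31 days; 81 left).
−31 → Dec 31, 2005 (end of Dec, 31 days; 50 left).
−31 → Nov 30, 2005 (end of Nov, 30 days; 19 left).
−19 → Nov 11, 2005.

November 11, 2005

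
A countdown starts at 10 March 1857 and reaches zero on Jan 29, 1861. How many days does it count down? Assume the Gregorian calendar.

Mar 10, 1857 → Mar 10, 1858: 365 days.
Mar 10, 1858 → Mar 10, 1859: 365 days.
Mar 10, 1859 → Mar 10, 1860: 366 days (Feb 29, 1860 is in that span).
Mar 10, 1860 → Apr 10, 1860: 31 days (March has 31).
Apr 10, 1860 → May 10, 1860: 30 days (April has 30).
May 10, 1860 → Jun 10, 1860: 31 days (May has 31).
Jun 10, 1860 → Jul 10, 1860: 30 days (June has 30).
Jul 10, 1860 → Aug 10, 1860: 31 days (July has 31).
Aug 10, 1860 → Sep 10, 1860: 31 days (August has 31).
Sep 10, 1860 → Oct 10, 1860: 30 days (September has 30).
Oct 10, 1860 → Nov 10, 1860: 31 days (October has 31).
Nov 10, 1860 → Dec 10, 1860: 30 days (November has 30).
Dec 10, 1860 → Jan 10, 1861: 31 days (December has 31).
Jan 10, 1861 → Jan 29, 1861: 19 days.
Total: 1421 days.

1421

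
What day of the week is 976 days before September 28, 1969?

First find the weekday of Sep 28, 1969. Doomsday rule: the anchor day for the 1900s is Wednesday. For year 69: 69÷12 = 5 r 9, and 9÷4 = 2, so 5+9+2 = 16.
Wednesday + 16 ≡ Friday — that's 1969's doomsday.
In September the doomsday date is Sep 5.
Sep 28 is 23 days after Sep 5; 23 mod 7 = 2, so Friday + 2 = Sunday.
976 mod 7 = 3, so 976 days before a Sunday is Sunday − 3 = Thursday.

Thursday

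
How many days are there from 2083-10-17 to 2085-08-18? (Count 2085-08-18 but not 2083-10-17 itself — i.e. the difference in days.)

671

Oct 17, 2083 → Oct 17, 2084: 366 days (Feb 29, 2084 is in that span).
Oct 17, 2084 → Nov 17, 2084: 31 days (October has 31).
Nov 17, 2084 → Dec 17, 2084: 30 days (November has 30).
Dec 17, 2084 → Jan 17, 2085: 31 days (December has 31).
Jan 17, 2085 → Feb 17, 2085: 31 days (January has 31).
Feb 17, 2085 → Mar 17, 2085: 28 days (February has 28).
Mar 17, 2085 → Apr 17, 2085: 31 days (March has 31).
Apr 17, 2085 → May 17, 2085: 30 days (April has 30).
May 17, 2085 → Jun 17, 2085: 31 days (May has 31).
Jun 17, 2085 → Jul 17, 2085: 30 days (June has 30).
Jul 17, 2085 → Aug 17, 2085: 31 days (July has 31).
Aug 17, 2085 → Aug 18, 2085: 1 days.
Total: 671 days.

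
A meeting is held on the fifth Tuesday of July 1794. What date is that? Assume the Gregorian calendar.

July 1, 1794 is a Tuesday.
The first Tuesday is therefore July 1 (same day).
The fifth Tuesday is 1 + 4×7 = July 29.

July 29, 1794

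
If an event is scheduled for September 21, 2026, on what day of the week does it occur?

Monday

January 1, 2026 is a Thursday.
Jan 1, 2026 → Feb 1, 2026: 31 days (January has 31).
Feb 1, 2026 → Mar 1, 2026: 28 days (February has 28).
Mar 1, 2026 → Apr 1, 2026: 31 days (March has 31).
Apr 1, 2026 → May 1, 2026: 30 days (April has 30).
May 1, 2026 → Jun 1, 2026: 31 days (May has 31).
Jun 1, 2026 → Jul 1, 2026: 30 days (June has 30).
Jul 1, 2026 → Aug 1, 2026: 31 days (July has 31).
Aug 1, 2026 → Sep 1, 2026: 31 days (August has 31).
Sep 1, 2026 → Sep 21, 2026: 20 days.
Total: 263 days.
263 mod 7 = 4, so Thursday + 4 = Monday.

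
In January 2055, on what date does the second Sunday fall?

January 1, 2055 is a Friday.
The first Sunday is therefore January 3 (2 days later).
The second Sunday is 3 + 1×7 = January 10.

January 10, 2055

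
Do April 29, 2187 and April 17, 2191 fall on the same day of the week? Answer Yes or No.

From Apr 29, 2187 to Apr 17, 2191 is 1449 days.
1449 mod 7 = 0, so they are the same weekday.
(Apr 29, 2187 is a Sunday; Apr 17, 2191 is a Sunday.)

Yes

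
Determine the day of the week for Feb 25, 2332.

Doomsday rule: the anchor day for the 2300s is Wednesday. For year 32: 32÷12 = 2 r 8, and 8÷4 = 2, so 2+8+2 = 12.
Wednesday + 12 ≡ Monday — that's 2332's doomsday.
In February the doomsday date is Feb 29 (2332 is a leap year (divisible by 4)).
Feb 25 is 4 days before Feb 29; 4 mod 7 = 4, so Monday − 4 = Thursday.

Thursday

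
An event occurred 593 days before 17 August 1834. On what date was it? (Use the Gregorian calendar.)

January 1, 1833

−365 (one year) → Aug 17, 1833 (228 left).
−17 → Jul 31, 1833 (end of Jul, 31 days; 211 left).
−31 → Jun 30, 1833 (end of Jun, 30 days; 180 left).
−30 → May 31, 1833 (end of May, 31 days; 150 left).
−31 → Apr 30, 1833 (end of Apr, 30 days; 119 left).
−30 → Mar 31, 1833 (end of Mar, 31 days; 89 left).
−31 → Feb 28, 1833 (end of Feb, 28 days; 58 left).
−28 → Jan 31, 1833 (end of Jan, 31 days; 30 left).
−30 → Jan 1, 1833.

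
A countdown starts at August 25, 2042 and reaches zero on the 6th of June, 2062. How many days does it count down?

Aug 25, 2042 → Aug 25, 2043: 365 days.
Aug 25, 2043 → Aug 25, 2044: 366 days (Feb 29, 2044 is in that span).
Aug 25, 2044 → Aug 25, 2045: 365 days.
Aug 25, 2045 → Aug 25, 2046: 365 days.
Aug 25, 2046 → Aug 25, 2047: 365 days.
Aug 25, 2047 → Aug 25, 2048: 366 days (Feb 29, 2048 is in that span).
Aug 25, 2048 → Aug 25, 2049: 365 days.
Aug 25, 2049 → Aug 25, 2050: 365 days.
Aug 25, 2050 → Aug 25, 2051: 365 days.
Aug 25, 2051 → Aug 25, 2052: 366 days (Feb 29, 2052 is in that span).
Aug 25, 2052 → Aug 25, 2053: 365 days.
Aug 25, 2053 → Aug 25, 2054: 365 days.
Aug 25, 2054 → Aug 25, 2055: 365 days.
Aug 25, 2055 → Aug 25, 2056: 366 days (Feb 29, 2056 is in that span).
Aug 25, 2056 → Aug 25, 2057: 365 days.
Aug 25, 2057 → Aug 25, 2058: 365 days.
Aug 25, 2058 → Aug 25, 2059: 365 days.
Aug 25, 2059 → Aug 25, 2060: 366 days (Feb 29, 2060 is in that span).
Aug 25, 2060 → Aug 25, 2061: 365 days.
Aug 25, 2061 → Sep 25, 2061: 31 days (August has 31).
Sep 25, 2061 → Oct 25, 2061: 30 days (September has 30).
Oct 25, 2061 → Nov 25, 2061: 31 days (October has 31).
Nov 25, 2061 → Dec 25, 2061: 30 days (November has 30).
Dec 25, 2061 → Jan 25, 2062: 31 days (December has 31).
Jan 25, 2062 → Feb 25, 2062: 31 days (January has 31).
Feb 25, 2062 → Mar 25, 2062: 28 days (February has 28).
Mar 25, 2062 → Apr 25, 2062: 31 days (March has 31).
Apr 25, 2062 → May 25, 2062: 30 days (April has 30).
May 25, 2062 → Jun 6, 2062: 12 days.
Total: 7225 days.

7225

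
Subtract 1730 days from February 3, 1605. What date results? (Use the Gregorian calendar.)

−366 (one year; includes Feb 29, 1604) → Feb 3, 1604 (1364 left).
−365 (one year) → Feb 3, 1603 (999 left).
−365 (one year) → Feb 3, 1602 (634 left).
−365 (one year) → Feb 3, 1601 (269 left).
−3 → Jan 31, 1601 (end of Jan, 31 days; 266 left).
−31 → Dec 31, 1600 (end of Dec, 31 days; 235 left).
−31 → Nov 30, 1600 (end of Nov, 30 days; 204 left).
−30 → Oct 31, 1600 (end of Oct, 31 days; 174 left).
−31 → Sep 30, 1600 (end of Sep, 30 days; 143 left).
−30 → Aug 31, 1600 (end of Aug, 31 days; 113 left).
−31 → Jul 31, 1600 (end of Jul, 31 days; 82 left).
−31 → Jun 30, 1600 (end of Jun, 30 days; 51 left).
−30 → May 31, 1600 (end of May, 31 days; 21 left).
−21 → May 10, 1600.

May 10, 1600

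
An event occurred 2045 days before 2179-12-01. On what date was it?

April 26, 2174

−365 (one year) → Dec 1, 2178 (1680 left).
−365 (one year) → Dec 1, 2177 (1315 left).
−365 (one year) → Dec 1, 2176 (950 left).
−366 (one year; includes Feb 29, 2176) → Dec 1, 2175 (584 left).
−365 (one year) → Dec 1, 2174 (219 left).
−1 → Nov 30, 2174 (end of Nov, 30 days; 218 left).
−30 → Oct 31, 2174 (end of Oct, 31 days; 188 left).
−31 → Sep 30, 2174 (end of Sep, 30 days; 157 left).
−30 → Aug 31, 2174 (end of Aug, 31 days; 127 left).
−31 → Jul 31, 2174 (end of Jul, 31 days; 96 left).
−31 → Jun 30, 2174 (end of Jun, 30 days; 65 left).
−30 → May 31, 2174 (end of May, 31 days; 35 left).
−31 → Apr 30, 2174 (end of Apr, 30 days; 4 left).
−4 → Apr 26, 2174.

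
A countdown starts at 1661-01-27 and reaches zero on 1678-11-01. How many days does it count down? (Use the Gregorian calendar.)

6487

Jan 27, 1661 → Jan 27, 1662: 365 days.
Jan 27, 1662 → Jan 27, 1663: 365 days.
Jan 27, 1663 → Jan 27, 1664: 365 days.
Jan 27, 1664 → Jan 27, 1665: 366 days (Feb 29, 1664 is in that span).
Jan 27, 1665 → Jan 27, 1666: 365 days.
Jan 27, 1666 → Jan 27, 1667: 365 days.
Jan 27, 1667 → Jan 27, 1668: 365 days.
Jan 27, 1668 → Jan 27, 1669: 366 days (Feb 29, 1668 is in that span).
Jan 27, 1669 → Jan 27, 1670: 365 days.
Jan 27, 1670 → Jan 27, 1671: 365 days.
Jan 27, 1671 → Jan 27, 1672: 365 days.
Jan 27, 1672 → Jan 27, 1673: 366 days (Feb 29, 1672 is in that span).
Jan 27, 1673 → Jan 27, 1674: 365 days.
Jan 27, 1674 → Jan 27, 1675: 365 days.
Jan 27, 1675 → Jan 27, 1676: 365 days.
Jan 27, 1676 → Jan 27, 1677: 366 days (Feb 29, 1676 is in that span).
Jan 27, 1677 → Jan 27, 1678: 365 days.
Jan 27, 1678 → Feb 27, 1678: 31 days (January has 31).
Feb 27, 1678 → Mar 27, 1678: 28 days (February has 28).
Mar 27, 1678 → Apr 27, 1678: 31 days (March has 31).
Apr 27, 1678 → May 27, 1678: 30 days (April has 30).
May 27, 1678 → Jun 27, 1678: 31 days (May has 31).
Jun 27, 1678 → Jul 27, 1678: 30 days (June has 30).
Jul 27, 1678 → Aug 27, 1678: 31 days (July has 31).
Aug 27, 1678 → Sep 27, 1678: 31 days (August has 31).
Sep 27, 1678 → Oct 27, 1678: 30 days (September has 30).
Oct 27, 1678 → Nov 1, 1678: 5 days.
Total: 6487 days.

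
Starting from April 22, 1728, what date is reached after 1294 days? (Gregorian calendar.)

November 7, 1731

+365 (one year) → Apr 22, 1729 (929 left).
+365 (one year) → Apr 22, 1730 (564 left).
+365 (one year) → Apr 22, 1731 (199 left).
Apr has 30 days: +9 → May 1, 1731 (190 left).
May has 31 days: +31 → Jun 1, 1731 (159 left).
Jun has 30 days: +30 → Jul 1, 1731 (129 left).
Jul has 31 days: +31 → Aug 1, 1731 (98 left).
Aug has 31 days: +31 → Sep 1, 1731 (67 left).
Sep has 30 days: +30 → Oct 1, 1731 (37 left).
Oct has 31 days: +31 → Nov 1, 1731 (6 left).
+6 → Nov 7, 1731.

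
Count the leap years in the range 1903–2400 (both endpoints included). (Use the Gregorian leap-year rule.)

122

Multiples of 4 in [1903,2400]: 125.
Of those, multiples of 100: 5 (not leap unless ÷400).
Multiples of 400: 2.
Leap years = 125 − 5 + 2 = 122.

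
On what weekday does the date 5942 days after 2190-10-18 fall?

First find the weekday of Oct 18, 2190. Doomsday rule: the anchor day for the 2100s is Sunday. For year 90: 90÷12 = 7 r 6, and 6÷4 = 1, so 7+6+1 = 14.
Sunday + 14 ≡ Sunday — that's 2190's doomsday.
In October the doomsday date is Oct 10.
Oct 18 is 8 days after Oct 10; 8 mod 7 = 1, so Sunday + 1 = Monday.
5942 mod 7 = 6, so 5942 days after a Monday is Monday + 6 = Sunday.

Sunday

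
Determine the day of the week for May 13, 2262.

Doomsday rule: the anchor day for the 2200s is Friday. For year 62: 62÷12 = 5 r 2, and 2÷4 = 0, so 5+2+0 = 7.
Friday + 7 ≡ Friday — that's 2262's doomsday.
In May the doomsday date is May 9.
May 13 is 4 days after May 9; 4 mod 7 = 4, so Friday + 4 = Tuesday.

Tuesday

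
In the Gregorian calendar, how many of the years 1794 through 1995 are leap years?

48

Multiples of 4 in [1794,1995]: 50.
Of those, multiples of 100: 2 (not leap unless ÷400).
Multiples of 400: 0.
Leap years = 50 − 2 + 0 = 48.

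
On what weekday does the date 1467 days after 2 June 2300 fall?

Wednesday

First find the weekday of Jun 2, 2300. Doomsday rule: the anchor day for the 2300s is Wednesday. For year 00: 0÷12 = 0 r 0, and 0÷4 = 0, so 0+0+0 = 0.
Wednesday + 0 ≡ Wednesday — that's 2300's doomsday.
In June the doomsday date is Jun 6.
Jun 2 is 4 days before Jun 6; 4 mod 7 = 4, so Wednesday − 4 = Saturday.
1467 mod 7 = 4, so 1467 days after a Saturday is Saturday + 4 = Wednesday.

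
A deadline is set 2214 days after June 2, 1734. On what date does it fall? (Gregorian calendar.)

June 24, 1740

+365 (one year) → Jun 2, 1735 (1849 left).
+366 (one year; includes Feb 29, 1736) → Jun 2, 1736 (1483 left).
+365 (one year) → Jun 2, 1737 (1118 left).
+365 (one year) → Jun 2, 1738 (753 left).
+365 (one year) → Jun 2, 1739 (388 left).
Jun has 30 days: +29 → Jul 1, 1739 (359 left).
Jul has 31 days: +31 → Aug 1, 1739 (328 left).
Aug has 31 days: +31 → Sep 1, 1739 (297 left).
Sep has 30 days: +30 → Oct 1, 1739 (267 left).
Oct has 31 days: +31 → Nov 1, 1739 (236 left).
Nov has 30 days: +30 → Dec 1, 1739 (206 left).
Dec has 31 days: +31 → Jan 1, 1740 (175 left).
Jan has 31 days: +31 → Feb 1, 1740 (144 left).
Feb has 29 days: +29 → Mar 1, 1740 (115 left).
Mar has 31 days: +31 → Apr 1, 1740 (84 left).
Apr has 30 days: +30 → May 1, 1740 (54 left).
May has 31 days: +31 → Jun 1, 1740 (23 left).
+23 → Jun 24, 1740.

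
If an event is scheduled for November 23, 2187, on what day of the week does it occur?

Doomsday rule: the anchor day for the 2100s is Sunday. For year 87: 87÷12 = 7 r 3, and 3÷4 = 0, so 7+3+0 = 10.
Sunday + 10 ≡ Wednesday — that's 2187's doomsday.
In November the doomsday date is Nov 7.
Nov 23 is 16 days after Nov 7; 16 mod 7 = 2, so Wednesday + 2 = Friday.

Friday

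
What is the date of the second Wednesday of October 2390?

October 10, 2390

October 1, 2390 is a Monday.
The first Wednesday is therefore October 3 (2 days later).
The second Wednesday is 3 + 1×7 = October 10.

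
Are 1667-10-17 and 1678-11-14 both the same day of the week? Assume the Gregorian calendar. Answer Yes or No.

Yes

From Oct 17, 1667 to Nov 14, 1678 is 4046 days.
4046 mod 7 = 0, so they are the same weekday.
(Oct 17, 1667 is a Monday; Nov 14, 1678 is a Monday.)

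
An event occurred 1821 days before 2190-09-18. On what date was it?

−365 (one year) → Sep 18, 2189 (1456 left).
−365 (one year) → Sep 18, 2188 (1091 left).
−366 (one year; includes Feb 29, 2188) → Sep 18, 2187 (725 left).
−365 (one year) → Sep 18, 2186 (360 left).
−18 → Aug 31, 2186 (end of Aug, 31 days; 342 left).
−31 → Jul 31, 2186 (end of Jul, 31 days; 311 left).
−31 → Jun 30, 2186 (end of Jun, 30 days; 280 left).
−30 → May 31, 2186 (end of May, 31 days; 250 left).
−31 → Apr 30, 2186 (end of Apr, 30 days; 219 left).
−30 → Mar 31, 2186 (end of Mar, 31 days; 189 left).
−31 → Feb 28, 2186 (end of Feb, 28 days; 158 left).
−28 → Jan 31, 2186 (end of Jan, 31 days; 130 left).
−31 → Dec 31, 2185 (end of Dec, 31 days; 99 left).
−31 → Nov 30, 2185 (end of Nov, 30 days; 68 left).
−30 → Oct 31, 2185 (end of Oct, 31 days; 38 left).
−31 → Sep 30, 2185 (end of Sep, 30 days; 7 left).
−7 → Sep 23, 2185.

September 23, 2185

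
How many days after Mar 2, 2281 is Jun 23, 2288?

2670

Mar 2, 2281 → Mar 2, 2282: 365 days.
Mar 2, 2282 → Mar 2, 2283: 365 days.
Mar 2, 2283 → Mar 2, 2284: 366 days (Feb 29, 2284 is in that span).
Mar 2, 2284 → Mar 2, 2285: 365 days.
Mar 2, 2285 → Mar 2, 2286: 365 days.
Mar 2, 2286 → Mar 2, 2287: 365 days.
Mar 2, 2287 → Mar 2, 2288: 366 days (Feb 29, 2288 is in that span).
Mar 2, 2288 → Apr 2, 2288: 31 days (March has 31).
Apr 2, 2288 → May 2, 2288: 30 days (April has 30).
May 2, 2288 → Jun 2, 2288: 31 days (May has 31).
Jun 2, 2288 → Jun 23, 2288: 21 days.
Total: 2670 days.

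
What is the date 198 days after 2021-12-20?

July 6, 2022

Dec has 31 days: +12 → Jan 1, 2022 (186 left).
Jan has 31 days: +31 → Feb 1, 2022 (155 left).
Feb has 28 days: +28 → Mar 1, 2022 (127 left).
Mar has 31 days: +31 → Apr 1, 2022 (96 left).
Apr has 30 days: +30 → May 1, 2022 (66 left).
May has 31 days: +31 → Jun 1, 2022 (35 left).
Jun has 30 days: +30 → Jul 1, 2022 (5 left).
+5 → Jul 6, 2022.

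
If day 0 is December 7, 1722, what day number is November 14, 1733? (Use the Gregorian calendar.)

3995

Dec 7, 1722 → Dec 7, 1723: 365 days.
Dec 7, 1723 → Dec 7, 1724: 366 days (Feb 29, 1724 is in that span).
Dec 7, 1724 → Dec 7, 1725: 365 days.
Dec 7, 1725 → Dec 7, 1726: 365 days.
Dec 7, 1726 → Dec 7, 1727: 365 days.
Dec 7, 1727 → Dec 7, 1728: 366 days (Feb 29, 1728 is in that span).
Dec 7, 1728 → Dec 7, 1729: 365 days.
Dec 7, 1729 → Dec 7, 1730: 365 days.
Dec 7, 1730 → Dec 7, 1731: 365 days.
Dec 7, 1731 → Dec 7, 1732: 366 days (Feb 29, 1732 is in that span).
Dec 7, 1732 → Jan 7, 1733: 31 days (December has 31).
Jan 7, 1733 → Feb 7, 1733: 31 days (January has 31).
Feb 7, 1733 → Mar 7, 1733: 28 days (February has 28).
Mar 7, 1733 → Apr 7, 1733: 31 days (March has 31).
Apr 7, 1733 → May 7, 1733: 30 days (April has 30).
May 7, 1733 → Jun 7, 1733: 31 days (May has 31).
Jun 7, 1733 → Jul 7, 1733: 30 days (June has 30).
Jul 7, 1733 → Aug 7, 1733: 31 days (July has 31).
Aug 7, 1733 → Sep 7, 1733: 31 days (August has 31).
Sep 7, 1733 → Oct 7, 1733: 30 days (September has 30).
Oct 7, 1733 → Nov 7, 1733: 31 days (October has 31).
Nov 7, 1733 → Nov 14, 1733: 7 days.
Total: 3995 days.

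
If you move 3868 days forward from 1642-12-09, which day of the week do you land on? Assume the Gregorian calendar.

Saturday

First find the weekday of Dec 9, 1642. Doomsday rule: the anchor day for the 1600s is Tuesday. For year 42: 42÷12 = 3 r 6, and 6÷4 = 1, so 3+6+1 = 10.
Tuesday + 10 ≡ Friday — that's 1642's doomsday.
In December the doomsday date is Dec 12.
Dec 9 is 3 days before Dec 12; 3 mod 7 = 3, so Friday − 3 = Tuesday.
3868 mod 7 = 4, so 3868 days after a Tuesday is Tuesday + 4 = Saturday.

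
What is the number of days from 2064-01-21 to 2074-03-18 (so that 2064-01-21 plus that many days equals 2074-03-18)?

Jan 21, 2064 → Jan 21, 2065: 366 days (Feb 29, 2064 is in that span).
Jan 21, 2065 → Jan 21, 2066: 365 days.
Jan 21, 2066 → Jan 21, 2067: 365 days.
Jan 21, 2067 → Jan 21, 2068: 365 days.
Jan 21, 2068 → Jan 21, 2069: 366 days (Feb 29, 2068 is in that span).
Jan 21, 2069 → Jan 21, 2070: 365 days.
Jan 21, 2070 → Jan 21, 2071: 365 days.
Jan 21, 2071 → Jan 21, 2072: 365 days.
Jan 21, 2072 → Jan 21, 2073: 366 days (Feb 29, 2072 is in that span).
Jan 21, 2073 → Jan 21, 2074: 365 days.
Jan 21, 2074 → Feb 21, 2074: 31 days (January has 31).
Feb 21, 2074 → Mar 18, 2074: 25 days.
Total: 3709 days.

3709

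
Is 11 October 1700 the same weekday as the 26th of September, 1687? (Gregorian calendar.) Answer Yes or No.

From Sep 26, 1687 to Oct 11, 1700 is 4763 days.
4763 mod 7 = 3, so they are different weekdays.
(Sep 26, 1687 is a Friday; Oct 11, 1700 is a Monday.)

No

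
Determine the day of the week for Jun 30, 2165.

Doomsday rule: the anchor day for the 2100s is Sunday. For year 65: 65÷12 = 5 r 5, and 5÷4 = 1, so 5+5+1 = 11.
Sunday + 11 ≡ Thursday — that's 2165's doomsday.
In June the doomsday date is Jun 6.
Jun 30 is 24 days after Jun 6; 24 mod 7 = 3, so Thursday + 3 = Sunday.

Sunday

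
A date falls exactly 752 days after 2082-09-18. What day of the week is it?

Monday

Sep 18, 2082 is a Friday.
752 mod 7 = 3, so 752 days after a Friday is Friday + 3 = Monday.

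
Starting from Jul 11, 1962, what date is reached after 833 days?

October 21, 1964

+365 (one year) → Jul 11, 1963 (468 left).
+366 (one year; includes Feb 29, 1964) → Jul 11, 1964 (102 left).
Jul has 31 days: +21 → Aug 1, 1964 (81 left).
Aug has 31 days: +31 → Sep 1, 1964 (50 left).
Sep has 30 days: +30 → Oct 1, 1964 (20 left).
+20 → Oct 21, 1964.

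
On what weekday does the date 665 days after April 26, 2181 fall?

First find the weekday of Apr 26, 2181. Doomsday rule: the anchor day for the 2100s is Sunday. For year 81: 81÷12 = 6 r 9, and 9÷4 = 2, so 6+9+2 = 17.
Sunday + 17 ≡ Wednesday — that's 2181's doomsday.
In April the doomsday date is Apr 4.
Apr 26 is 22 days after Apr 4; 22 mod 7 = 1, so Wednesday + 1 = Thursday.
665 mod 7 = 0, so 665 days after a Thursday is Thursday + 0 = Thursday.

Thursday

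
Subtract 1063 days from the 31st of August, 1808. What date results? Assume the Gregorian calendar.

October 3, 1805

−366 (one year; includes Feb 29, 1808) → Aug 31, 1807 (697 left).
−365 (one year) → Aug 31, 1806 (332 left).
−31 → Jul 31, 1806 (end of Jul, 31 days; 301 left).
−31 → Jun 30, 1806 (end of Jun, 30 days; 270 left).
−30 → May 31, 1806 (end of May, 31 days; 240 left).
−31 → Apr 30, 1806 (end of Apr, 30 days; 209 left).
−30 → Mar 31, 1806 (end of Mar, 31 days; 179 left).
−31 → Feb 28, 1806 (end of Feb, 28 days; 148 left).
−28 → Jan 31, 1806 (end of Jan, 31 days; 120 left).
−31 → Dec 31, 1805 (end of Dec, 31 days; 89 left).
−31 → Nov 30, 1805 (end of Nov, 30 days; 58 left).
−30 → Oct 31, 1805 (end of Oct, 31 days; 28 left).
−28 → Oct 3, 1805.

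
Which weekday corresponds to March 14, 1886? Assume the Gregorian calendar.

Doomsday rule: the anchor day for the 1800s is Friday. For year 86: 86÷12 = 7 r 2, and 2÷4 = 0, so 7+2+0 = 9.
Friday + 9 ≡ Sunday — that's 1886's doomsday.
In March the doomsday date is Mar 14.
Mar 14 is the doomsday itself: Sunday.

Sunday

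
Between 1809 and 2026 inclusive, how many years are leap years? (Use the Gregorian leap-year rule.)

53

Multiples of 4 in [1809,2026]: 54.
Of those, multiples of 100: 2 (not leap unless ÷400).
Multiples of 400: 1.
Leap years = 54 − 2 + 1 = 53.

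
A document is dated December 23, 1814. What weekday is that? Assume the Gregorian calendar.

Doomsday rule: the anchor day for the 1800s is Friday. For year 14: 14÷12 = 1 r 2, and 2÷4 = 0, so 1+2+0 = 3.
Friday + 3 ≡ Monday — that's 1814's doomsday.
In December the doomsday date is Dec 12.
Dec 23 is 11 days after Dec 12; 11 mod 7 = 4, so Monday + 4 = Friday.

Friday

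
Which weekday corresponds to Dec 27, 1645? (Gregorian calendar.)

Doomsday rule: the anchor day for the 1600s is Tuesday. For year 45: 45÷12 = 3 r 9, and 9÷4 = 2, so 3+9+2 = 14.
Tuesday + 14 ≡ Tuesday — that's 1645's doomsday.
In December the doomsday date is Dec 12.
Dec 27 is 15 days after Dec 12; 15 mod 7 = 1, so Tuesday + 1 = Wednesday.

Wednesday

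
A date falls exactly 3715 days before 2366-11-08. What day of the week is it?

Thursday

Nov 8, 2366 is a Tuesday.
3715 mod 7 = 5, so 3715 days before a Tuesday is Tuesday − 5 = Thursday.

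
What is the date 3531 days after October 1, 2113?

+365 (one year) → Oct 1, 2114 (3166 left).
+365 (one year) → Oct 1, 2115 (2801 left).
+366 (one year; includes Feb 29, 2116) → Oct 1, 2116 (2435 left).
+365 (one year) → Oct 1, 2117 (2070 left).
+365 (one year) → Oct 1, 2118 (1705 left).
+365 (one year) → Oct 1, 2119 (1340 left).
+366 (one year; includes Feb 29, 2120) → Oct 1, 2120 (974 left).
+365 (one year) → Oct 1, 2121 (609 left).
+365 (one year) → Oct 1, 2122 (244 left).
Oct has 31 days: +31 → Nov 1, 2122 (213 left).
Nov has 30 days: +30 → Dec 1, 2122 (183 left).
Dec has 31 days: +31 → Jan 1, 2123 (152 left).
Jan has 31 days: +31 → Feb 1, 2123 (121 left).
Feb has 28 days: +28 → Mar 1, 2123 (93 left).
Mar has 31 days: +31 → Apr 1, 2123 (62 left).
Apr has 30 days: +30 → May 1, 2123 (32 left).
May has 31 days: +31 → Jun 1, 2123 (1 left).
+1 → Jun 2, 2123.

June 2, 2123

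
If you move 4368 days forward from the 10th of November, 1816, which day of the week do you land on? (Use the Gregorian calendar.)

First find the weekday of Nov 10, 1816. Doomsday rule: the anchor day for the 1800s is Friday. For year 16: 16÷12 = 1 r 4, and 4÷4 = 1, so 1+4+1 = 6.
Friday + 6 ≡ Thursday — that's 1816's doomsday.
In November the doomsday date is Nov 7.
Nov 10 is 3 days after Nov 7; 3 mod 7 = 3, so Thursday + 3 = Sunday.
4368 mod 7 = 0, so 4368 days after a Sunday is Sunday + 0 = Sunday.

Sunday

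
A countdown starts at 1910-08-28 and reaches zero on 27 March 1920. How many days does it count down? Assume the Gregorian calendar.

Aug 28, 1910 → Aug 28, 1911: 365 days.
Aug 28, 1911 → Aug 28, 1912: 366 days (Feb 29, 1912 is in that span).
Aug 28, 1912 → Aug 28, 1913: 365 days.
Aug 28, 1913 → Aug 28, 1914: 365 days.
Aug 28, 1914 → Aug 28, 1915: 365 days.
Aug 28, 1915 → Aug 28, 1916: 366 days (Feb 29, 1916 is in that span).
Aug 28, 1916 → Aug 28, 1917: 365 days.
Aug 28, 1917 → Aug 28, 1918: 365 days.
Aug 28, 1918 → Aug 28, 1919: 365 days.
Aug 28, 1919 → Sep 28, 1919: 31 days (August has 31).
Sep 28, 1919 → Oct 28, 1919: 30 days (September has 30).
Oct 28, 1919 → Nov 28, 1919: 31 days (October has 31).
Nov 28, 1919 → Dec 28, 1919: 30 days (November has 30).
Dec 28, 1919 → Jan 28, 1920: 31 days (December has 31).
Jan 28, 1920 → Feb 28, 1920: 31 days (January has 31).
Feb 28, 1920 → Mar 27, 1920: 28 days.
Total: 3499 days.

3499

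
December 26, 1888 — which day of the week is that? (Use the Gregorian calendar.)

Doomsday rule: the anchor day for the 1800s is Friday. For year 88: 88÷12 = 7 r 4, and 4÷4 = 1, so 7+4+1 = 12.
Friday + 12 ≡ Wednesday — that's 1888's doomsday.
In December the doomsday date is Dec 12.
Dec 26 is 14 days after Dec 12; 14 mod 7 = 0, so Wednesday + 0 = Wednesday.

Wednesday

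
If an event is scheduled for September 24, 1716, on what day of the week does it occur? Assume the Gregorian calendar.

Thursday

Doomsday rule: the anchor day for the 1700s is Sunday. For year 16: 16÷12 = 1 r 4, and 4÷4 = 1, so 1+4+1 = 6.
Sunday + 6 ≡ Saturday — that's 1716's doomsday.
In September the doomsday date is Sep 5.
Sep 24 is 19 days after Sep 5; 19 mod 7 = 5, so Saturday + 5 = Thursday.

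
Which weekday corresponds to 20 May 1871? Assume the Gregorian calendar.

Saturday

Doomsday rule: the anchor day for the 1800s is Friday. For year 71: 71÷12 = 5 r 11, and 11÷4 = 2, so 5+11+2 = 18.
Friday + 18 ≡ Tuesday — that's 1871's doomsday.
In May the doomsday date is May 9.
May 20 is 11 days after May 9; 11 mod 7 = 4, so Tuesday + 4 = Saturday.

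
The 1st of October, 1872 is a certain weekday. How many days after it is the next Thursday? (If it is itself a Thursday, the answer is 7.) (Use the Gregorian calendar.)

Oct 1, 1872 is a Tuesday.
From Tuesday to the next Thursday is 2 days.

2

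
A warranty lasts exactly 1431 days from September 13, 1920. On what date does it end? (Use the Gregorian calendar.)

August 14, 1924

+365 (one year) → Sep 13, 1921 (1066 left).
+365 (one year) → Sep 13, 1922 (701 left).
+365 (one year) → Sep 13, 1923 (336 left).
Sep has 30 days: +18 → Oct 1, 1923 (318 left).
Oct has 31 days: +31 → Nov 1, 1923 (287 left).
Nov has 30 days: +30 → Dec 1, 1923 (257 left).
Dec has 31 days: +31 → Jan 1, 1924 (226 left).
Jan has 31 days: +31 → Feb 1, 1924 (195 left).
Feb has 29 days: +29 → Mar 1, 1924 (166 left).
Mar has 31 days: +31 → Apr 1, 1924 (135 left).
Apr has 30 days: +30 → May 1, 1924 (105 left).
May has 31 days: +31 → Jun 1, 1924 (74 left).
Jun has 30 days: +30 → Jul 1, 1924 (44 left).
Jul has 31 days: +31 → Aug 1, 1924 (13 left).
+13 → Aug 14, 1924.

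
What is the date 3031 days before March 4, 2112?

−366 (one year; includes Feb 29, 2112) → Mar 4, 2111 (2665 left).
−365 (one year) → Mar 4, 2110 (2300 left).
−365 (one year) → Mar 4, 2109 (1935 left).
−365 (one year) → Mar 4, 2108 (1570 left).
−366 (one year; includes Feb 29, 2108) → Mar 4, 2107 (1204 left).
−365 (one year) → Mar 4, 2106 (839 left).
−365 (one year) → Mar 4, 2105 (474 left).
−365 (one year) → Mar 4, 2104 (109 left).
−4 → Feb 29, 2104 (end of Feb, 29 days; 105 left).
−29 → Jan 31, 2104 (end of Jan, 31 days; 76 left).
−31 → Dec 31, 2103 (end of Dec, 31 days; 45 left).
−31 → Nov 30, 2103 (end of Nov, 30 days; 14 left).
−14 → Nov 16, 2103.

November 16, 2103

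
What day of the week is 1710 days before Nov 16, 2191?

Monday

Nov 16, 2191 is a Wednesday.
1710 mod 7 = 2, so 1710 days before a Wednesday is Wednesday − 2 = Monday.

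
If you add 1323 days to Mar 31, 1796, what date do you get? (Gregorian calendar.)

+365 (one year) → Mar 31, 1797 (958 left).
+365 (one year) → Mar 31, 1798 (593 left).
+365 (one year) → Mar 31, 1799 (228 left).
Mar has 31 days: +1 → Apr 1, 1799 (227 left).
Apr has 30 days: +30 → May 1, 1799 (197 left).
May has 31 days: +31 → Jun 1, 1799 (166 left).
Jun has 30 days: +30 → Jul 1, 1799 (136 left).
Jul has 31 days: +31 → Aug 1, 1799 (105 left).
Aug has 31 days: +31 → Sep 1, 1799 (74 left).
Sep has 30 days: +30 → Oct 1, 1799 (44 left).
Oct has 31 days: +31 → Nov 1, 1799 (13 left).
+13 → Nov 14, 1799.

November 14, 1799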